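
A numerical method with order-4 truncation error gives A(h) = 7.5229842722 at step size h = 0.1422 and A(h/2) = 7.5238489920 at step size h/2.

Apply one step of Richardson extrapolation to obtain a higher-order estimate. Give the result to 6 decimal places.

7.523907

The method has order 4: 2^4 = 16.
Top: 16(7.5238489920) − (7.5229842722) = 112.8585995998
Divide by 2^4 − 1 = 15.
(16*7.5238489920 − 7.5229842722)/(16 − 1) = 7.5239066400
Correction |R − A(h/2)| = 5.765e-05; gap |A(h/2) − A(h)| = 8.647e-04.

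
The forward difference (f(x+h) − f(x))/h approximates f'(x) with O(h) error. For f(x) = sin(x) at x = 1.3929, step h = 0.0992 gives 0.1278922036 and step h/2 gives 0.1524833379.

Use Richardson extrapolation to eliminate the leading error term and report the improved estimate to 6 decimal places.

With r = 1 the leading error scales as h^1, so the weight is 2^1 = 2.
Numerator 2*A(h/2) − A(h) = 2*0.1524833379 − 0.1278922036 = 0.1770744722
Denominator 2 − 1 = 1.
Result: 0.1770744722
Gap between inputs: 2.459e-02; correction applied: +0.0245911343.

0.177074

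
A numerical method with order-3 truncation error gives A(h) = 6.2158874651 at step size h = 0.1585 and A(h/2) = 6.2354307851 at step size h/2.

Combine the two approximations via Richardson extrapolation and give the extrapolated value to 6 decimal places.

r = 3: numerator weight 8, denominator 7.
8 × 6.2354307851 = 49.8834462808; 49.8834462808 − 6.2158874651 = 43.6675588157
Divide by 2^3 − 1 = 7.
43.6675588157 ÷ 7 = 6.2382226880

6.238223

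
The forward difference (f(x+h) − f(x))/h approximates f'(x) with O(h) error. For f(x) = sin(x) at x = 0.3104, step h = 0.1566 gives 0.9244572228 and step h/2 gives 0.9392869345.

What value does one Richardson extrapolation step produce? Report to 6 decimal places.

0.954117

Order 1 gives 2^r = 2 and 2^r − 1 = 1.
2 × 0.9392869345 = 1.8785738690; 1.8785738690 − 0.9244572228 = 0.9541166462
Divide by 2^1 − 1 = 1.
So the Richardson estimate is 0.9541166462.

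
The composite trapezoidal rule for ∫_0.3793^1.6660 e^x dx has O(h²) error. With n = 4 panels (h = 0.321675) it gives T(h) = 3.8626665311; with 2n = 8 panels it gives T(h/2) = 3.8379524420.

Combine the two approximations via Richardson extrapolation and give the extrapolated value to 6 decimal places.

Order 2 gives 2^r = 4 and 2^r − 1 = 3.
4*3.8379524420 = 15.3518097680; 15.3518097680 − 3.8626665311 = 11.4891432369
R = 11.4891432369/3 = 3.8297144123

3.829714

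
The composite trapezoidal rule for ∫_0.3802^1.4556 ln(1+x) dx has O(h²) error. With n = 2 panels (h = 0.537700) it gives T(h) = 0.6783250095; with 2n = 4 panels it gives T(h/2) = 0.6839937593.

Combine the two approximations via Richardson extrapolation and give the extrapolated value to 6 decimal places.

Order 2 gives 2^r = 4 and 2^r − 1 = 3.
Difference of the inputs: 0.6839937593 − 0.6783250095 = 0.0056687498
Divide by 2^2 − 1 = 3: 0.0056687498/3 = 0.0018895833
R = 0.6839937593 + 0.0018895833 = 0.6858833426
Gap between inputs: 5.669e-03; correction applied: +0.0018895833.

0.685883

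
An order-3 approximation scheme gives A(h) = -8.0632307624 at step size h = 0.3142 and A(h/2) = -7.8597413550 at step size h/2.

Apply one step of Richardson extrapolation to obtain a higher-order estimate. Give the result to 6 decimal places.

Error is O(h^3); halving h shrinks it by 2^3 = 8.
A(h/2) − A(h) = -7.8597413550 − (-8.0632307624) = 0.2034894074
Correction (A(h/2) − A(h))/(8 − 1) = 0.2034894074/7 = 0.0290699153
R = -7.8597413550 + 0.0290699153 = -7.8306714397

-7.830671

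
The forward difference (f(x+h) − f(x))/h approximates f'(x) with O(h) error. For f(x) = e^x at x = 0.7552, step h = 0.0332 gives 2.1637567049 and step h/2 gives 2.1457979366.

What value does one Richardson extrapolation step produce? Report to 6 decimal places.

2.127839

Order 1 gives 2^r = 2 and 2^r − 1 = 1.
A(h/2) − A(h) = 2.1457979366 − 2.1637567049 = -0.0179587683
Correction (A(h/2) − A(h))/(2 − 1) = (-0.0179587683)/1 = -0.0179587683
R = A(h/2) + (A(h/2) − A(h))/1 = 2.1457979366 − 0.0179587683 = 2.1278391683
Correction |R − A(h/2)| = 1.796e-02; gap |A(h/2) − A(h)| = 1.796e-02.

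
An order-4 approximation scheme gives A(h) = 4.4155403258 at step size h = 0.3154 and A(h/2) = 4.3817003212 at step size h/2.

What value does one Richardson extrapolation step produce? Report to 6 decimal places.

4.379444

Method order is 4; weight 2^4 = 16.
16*4.3817003212 = 70.1072051392; 70.1072051392 − 4.4155403258 = 65.6916648134
Divide by 2^4 − 1 = 15.
(16*4.3817003212 − 4.4155403258)/(16 − 1) = 4.3794443209
Correction |R − A(h/2)| = 2.256e-03; gap |A(h/2) − A(h)| = 3.384e-02.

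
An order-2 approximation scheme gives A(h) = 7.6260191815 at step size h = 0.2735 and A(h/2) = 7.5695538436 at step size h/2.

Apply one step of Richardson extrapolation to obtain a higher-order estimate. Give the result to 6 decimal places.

7.550732

Error is O(h^2); halving h shrinks it by 2^2 = 4.
4*7.5695538436 = 30.2782153744; subtract 7.6260191815 → 22.6521961929
Denominator 4 − 1 = 3.
So the Richardson estimate is 7.5507320643.
Correction |R − A(h/2)| = 1.882e-02; gap |A(h/2) − A(h)| = 5.647e-02.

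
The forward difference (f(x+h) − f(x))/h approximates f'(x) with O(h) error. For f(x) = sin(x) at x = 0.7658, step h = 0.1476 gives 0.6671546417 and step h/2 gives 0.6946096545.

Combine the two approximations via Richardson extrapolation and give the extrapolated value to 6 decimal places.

Leading term ∝ h^1; use weight 2 = 2^1.
2 × 0.6946096545 = 1.3892193090; 1.3892193090 − 0.6671546417 = 0.7220646673
Denominator 2 − 1 = 1.
(2 × 0.6946096545 − 0.6671546417)/(2 − 1) = 0.7220646673

0.722065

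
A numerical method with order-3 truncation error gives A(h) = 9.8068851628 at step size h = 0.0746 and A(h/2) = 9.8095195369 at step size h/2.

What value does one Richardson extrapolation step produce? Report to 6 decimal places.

9.809896

Order 3 gives 2^r = 8 and 2^r − 1 = 7.
Top: 8(9.8095195369) − (9.8068851628) = 68.6692711324
Extrapolated: 68.6692711324 / 7 = 9.8098958761
Shift from A(h/2): +0.0003763392.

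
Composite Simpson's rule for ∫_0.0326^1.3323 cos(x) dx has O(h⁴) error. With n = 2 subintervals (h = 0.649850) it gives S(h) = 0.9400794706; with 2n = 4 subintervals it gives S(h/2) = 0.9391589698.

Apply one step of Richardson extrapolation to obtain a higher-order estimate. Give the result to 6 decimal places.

0.939098

With r = 4 the leading error scales as h^4, so the weight is 2^4 = 16.
A(h/2) − A(h) = 0.9391589698 − 0.9400794706 = -0.0009205008
Divide by 2^4 − 1 = 15: (-0.0009205008)/15 = -0.0000613667
R = A(h/2) + (A(h/2) − A(h))/15 = 0.9391589698 − 0.0000613667 = 0.9390976031
Correction |R − A(h/2)| = 6.137e-05; gap |A(h/2) − A(h)| = 9.205e-04.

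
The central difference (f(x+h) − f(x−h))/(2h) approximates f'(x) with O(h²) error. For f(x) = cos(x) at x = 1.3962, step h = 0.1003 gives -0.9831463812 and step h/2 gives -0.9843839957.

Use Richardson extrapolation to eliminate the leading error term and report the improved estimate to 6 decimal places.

r = 2, so 2^r = 4.
Top: 4(-0.9843839957) − (-0.9831463812) = -2.9543896016
R = (-2.9543896016)/3 = -0.9847965339
Correction |R − A(h/2)| = 4.125e-04; gap |A(h/2) − A(h)| = 1.238e-03.

-0.984797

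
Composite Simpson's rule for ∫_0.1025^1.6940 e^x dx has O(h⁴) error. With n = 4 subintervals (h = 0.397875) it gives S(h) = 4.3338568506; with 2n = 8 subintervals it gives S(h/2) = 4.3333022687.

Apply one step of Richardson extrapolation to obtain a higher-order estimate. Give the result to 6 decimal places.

Method order is 4; weight 2^4 = 16.
16×4.3333022687 = 69.3328362992; 69.3328362992 − 4.3338568506 = 64.9989794486
R = 64.9989794486/15 = 4.3332652966
Correction |R − A(h/2)| = 3.697e-05; gap |A(h/2) − A(h)| = 5.546e-04.

4.333265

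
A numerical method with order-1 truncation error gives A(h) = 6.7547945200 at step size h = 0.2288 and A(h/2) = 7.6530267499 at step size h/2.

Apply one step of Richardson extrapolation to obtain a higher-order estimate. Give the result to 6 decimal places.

Order 1 gives 2^r = 2 and 2^r − 1 = 1.
2*7.6530267499 − 6.7547945200 = 8.5512589798
R = 8.5512589798/1 = 8.5512589798

8.551259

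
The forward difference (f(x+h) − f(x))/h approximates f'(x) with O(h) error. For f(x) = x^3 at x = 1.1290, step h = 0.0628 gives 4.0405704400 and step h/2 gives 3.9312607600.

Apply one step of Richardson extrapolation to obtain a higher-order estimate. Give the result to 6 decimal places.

3.821951

r = 1: numerator weight 2, denominator 1.
2×3.9312607600 = 7.8625215200; subtract 4.0405704400 → 3.8219510800
3.8219510800 ÷ 1 = 3.8219510800
Correction |R − A(h/2)| = 1.093e-01; gap |A(h/2) − A(h)| = 1.093e-01.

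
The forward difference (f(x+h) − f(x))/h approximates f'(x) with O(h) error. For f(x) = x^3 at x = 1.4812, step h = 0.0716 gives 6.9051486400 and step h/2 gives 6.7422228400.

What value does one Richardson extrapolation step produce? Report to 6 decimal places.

6.579297

r = 1: numerator weight 2, denominator 1.
Numerator 2*A(h/2) − A(h) = 2*6.7422228400 − 6.9051486400 = 6.5792970400
Divide by 2^1 − 1 = 1.
(2*6.7422228400 − 6.9051486400)/(2 − 1) = 6.5792970400
Correction |R − A(h/2)| = 1.629e-01; gap |A(h/2) − A(h)| = 1.629e-01.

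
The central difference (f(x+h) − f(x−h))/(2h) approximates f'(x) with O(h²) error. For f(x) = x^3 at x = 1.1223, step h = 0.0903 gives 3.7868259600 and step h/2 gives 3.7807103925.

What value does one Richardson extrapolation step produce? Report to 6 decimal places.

Order 2 gives 2^r = 4 and 2^r − 1 = 3.
Numerator 4×A(h/2) − A(h) = 4×3.7807103925 − 3.7868259600 = 11.3360156100
Divide by 2^2 − 1 = 3.
So the Richardson estimate is 3.7786718700.
Correction |R − A(h/2)| = 2.039e-03; gap |A(h/2) − A(h)| = 6.116e-03.

3.778672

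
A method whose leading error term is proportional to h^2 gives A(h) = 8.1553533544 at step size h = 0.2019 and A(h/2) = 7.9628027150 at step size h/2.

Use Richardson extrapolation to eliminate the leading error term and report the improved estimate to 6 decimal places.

7.898619

Method order is 2; weight 2^2 = 4.
A(h/2) − A(h) = 7.9628027150 − 8.1553533544 = -0.1925506394
Divide by 2^2 − 1 = 3: (-0.1925506394)/3 = -0.0641835465
R = A(h/2) + (A(h/2) − A(h))/3 = 7.9628027150 − 0.0641835465 = 7.8986191685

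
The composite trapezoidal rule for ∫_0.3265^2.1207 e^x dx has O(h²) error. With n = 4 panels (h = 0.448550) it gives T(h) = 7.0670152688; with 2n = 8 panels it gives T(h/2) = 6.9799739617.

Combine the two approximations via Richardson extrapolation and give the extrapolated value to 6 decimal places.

The method has order 2: 2^2 = 4.
4×6.9799739617 − 7.0670152688 = 20.8528805780
Denominator 4 − 1 = 3.
(4×6.9799739617 − 7.0670152688)/(4 − 1) = 6.9509601927

6.950960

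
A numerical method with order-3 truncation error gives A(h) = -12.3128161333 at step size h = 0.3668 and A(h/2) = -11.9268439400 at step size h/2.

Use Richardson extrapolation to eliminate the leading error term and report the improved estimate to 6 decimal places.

Leading term ∝ h^3; use weight 8 = 2^3.
8·(-11.9268439400) = -95.4147515200; subtract (-12.3128161333) → -83.1019353867
Extrapolated: (-83.1019353867) / 7 = -11.8717050552
Correction |R − A(h/2)| = 5.514e-02; gap |A(h/2) − A(h)| = 3.860e-01.

-11.871705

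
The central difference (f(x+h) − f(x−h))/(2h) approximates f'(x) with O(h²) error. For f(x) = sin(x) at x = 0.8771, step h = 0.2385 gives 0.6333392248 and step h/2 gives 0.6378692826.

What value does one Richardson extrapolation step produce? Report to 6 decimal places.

0.639379

With r = 2 the leading error scales as h^2, so the weight is 2^2 = 4.
Numerator 4 × A(h/2) − A(h) = 4 × 0.6378692826 − 0.6333392248 = 1.9181379056
Divide by 2^2 − 1 = 3.
(4 × 0.6378692826 − 0.6333392248)/(4 − 1) = 0.6393793019
Gap between inputs: 4.530e-03; correction applied: +0.0015100193.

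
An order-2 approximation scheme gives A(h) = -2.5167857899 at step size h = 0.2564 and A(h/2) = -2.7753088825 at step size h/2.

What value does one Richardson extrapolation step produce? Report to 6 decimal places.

-2.861483

r = 2, so 2^r = 4.
Numerator 4 × A(h/2) − A(h) = 4 × (-2.7753088825) − (-2.5167857899) = -8.5844497401
Extrapolated: (-8.5844497401) / 3 = -2.8614832467
Gap between inputs: 2.585e-01; correction applied: −0.0861743642.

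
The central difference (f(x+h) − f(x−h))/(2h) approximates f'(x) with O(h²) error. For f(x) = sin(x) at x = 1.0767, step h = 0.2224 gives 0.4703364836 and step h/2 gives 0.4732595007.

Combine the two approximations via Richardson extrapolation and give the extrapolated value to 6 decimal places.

r = 2: numerator weight 4, denominator 3.
Numerator 4·A(h/2) − A(h) = 4·0.4732595007 − 0.4703364836 = 1.4227015192
Extrapolated: 1.4227015192 / 3 = 0.4742338397
Correction |R − A(h/2)| = 9.743e-04; gap |A(h/2) − A(h)| = 2.923e-03.

0.474234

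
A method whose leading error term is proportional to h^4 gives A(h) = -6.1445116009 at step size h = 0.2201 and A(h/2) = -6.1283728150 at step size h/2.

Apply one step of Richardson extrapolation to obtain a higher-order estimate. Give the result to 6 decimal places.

With r = 4 the leading error scales as h^4, so the weight is 2^4 = 16.
2^4×A(h/2) = -98.0539650400; minus A(h) gives -91.9094534391.
R = (-91.9094534391)/15 = -6.1272968959
Correction |R − A(h/2)| = 1.076e-03; gap |A(h/2) − A(h)| = 1.614e-02.

-6.127297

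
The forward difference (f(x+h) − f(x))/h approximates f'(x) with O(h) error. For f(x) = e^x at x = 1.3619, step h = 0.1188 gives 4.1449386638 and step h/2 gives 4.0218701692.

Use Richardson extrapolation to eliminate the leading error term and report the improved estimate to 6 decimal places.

r = 1: numerator weight 2, denominator 1.
Difference of the inputs: 4.0218701692 − 4.1449386638 = -0.1230684946
Correction (A(h/2) − A(h))/(2 − 1) = (-0.1230684946)/1 = -0.1230684946
R = 4.0218701692 − 0.1230684946 = 3.8988016746
Gap between inputs: 1.231e-01; correction applied: −0.1230684946.

3.898802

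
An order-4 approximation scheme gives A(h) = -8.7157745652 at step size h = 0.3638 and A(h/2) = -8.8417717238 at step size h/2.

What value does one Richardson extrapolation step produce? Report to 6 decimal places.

Order 4 gives 2^r = 16 and 2^r − 1 = 15.
Top: 16(-8.8417717238) − (-8.7157745652) = -132.7525730156
(-132.7525730156) ÷ 15 = -8.8501715344

-8.850172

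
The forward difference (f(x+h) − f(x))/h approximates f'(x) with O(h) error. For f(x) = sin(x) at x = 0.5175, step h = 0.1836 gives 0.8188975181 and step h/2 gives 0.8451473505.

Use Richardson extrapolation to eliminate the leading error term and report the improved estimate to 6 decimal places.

0.871397

Method order is 1; weight 2^1 = 2.
Weighted: 1.6902947010 − 0.8188975181 = 0.8713971829
Extrapolated: 0.8713971829 / 1 = 0.8713971829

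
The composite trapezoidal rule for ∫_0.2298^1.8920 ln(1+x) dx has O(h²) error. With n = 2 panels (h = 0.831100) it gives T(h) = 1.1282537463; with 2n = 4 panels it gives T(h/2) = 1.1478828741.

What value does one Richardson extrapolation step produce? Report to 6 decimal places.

1.154426

With r = 2 the leading error scales as h^2, so the weight is 2^2 = 4.
4 × 1.1478828741 = 4.5915314964; 4.5915314964 − 1.1282537463 = 3.4632777501
Denominator 4 − 1 = 3.
R = 3.4632777501/3 = 1.1544259167
Gap between inputs: 1.963e-02; correction applied: +0.0065430426.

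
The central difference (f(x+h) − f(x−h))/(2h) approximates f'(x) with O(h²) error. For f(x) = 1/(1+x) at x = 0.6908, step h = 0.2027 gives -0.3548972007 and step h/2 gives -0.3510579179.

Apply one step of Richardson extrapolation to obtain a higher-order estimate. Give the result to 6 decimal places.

Leading term ∝ h^2; use weight 4 = 2^2.
Top: 4(-0.3510579179) − (-0.3548972007) = -1.0493344709
(-1.0493344709) ÷ 3 = -0.3497781570
Correction |R − A(h/2)| = 1.280e-03; gap |A(h/2) − A(h)| = 3.839e-03.

-0.349778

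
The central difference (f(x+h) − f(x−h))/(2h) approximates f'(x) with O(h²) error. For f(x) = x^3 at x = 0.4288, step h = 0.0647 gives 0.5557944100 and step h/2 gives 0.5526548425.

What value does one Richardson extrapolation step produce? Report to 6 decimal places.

With r = 2 the leading error scales as h^2, so the weight is 2^2 = 4.
2^2*A(h/2) = 2.2106193700; minus A(h) gives 1.6548249600.
1.6548249600 ÷ 3 = 0.5516083200
Gap between inputs: 3.140e-03; correction applied: −0.0010465225.

0.551608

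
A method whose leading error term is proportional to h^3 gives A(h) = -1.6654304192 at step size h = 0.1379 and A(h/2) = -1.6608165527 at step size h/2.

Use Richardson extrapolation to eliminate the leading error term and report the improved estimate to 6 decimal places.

-1.660157

With r = 3 the leading error scales as h^3, so the weight is 2^3 = 8.
Numerator 8*A(h/2) − A(h) = 8*(-1.6608165527) − (-1.6654304192) = -11.6211020024
(8*(-1.6608165527) − (-1.6654304192))/(8 − 1) = -1.6601574289
Correction |R − A(h/2)| = 6.591e-04; gap |A(h/2) − A(h)| = 4.614e-03.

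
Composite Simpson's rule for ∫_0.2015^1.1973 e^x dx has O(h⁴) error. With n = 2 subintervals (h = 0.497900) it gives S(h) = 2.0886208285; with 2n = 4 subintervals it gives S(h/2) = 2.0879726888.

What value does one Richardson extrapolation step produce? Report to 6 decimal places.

The method has order 4: 2^4 = 16.
A(h/2) − A(h) = 2.0879726888 − 2.0886208285 = -0.0006481397
Correction (A(h/2) − A(h))/(16 − 1) = (-0.0006481397)/15 = -0.0000432093
R = A(h/2) + (A(h/2) − A(h))/15 = 2.0879726888 − 0.0000432093 = 2.0879294795
Gap between inputs: 6.481e-04; correction applied: −0.0000432093.

2.087929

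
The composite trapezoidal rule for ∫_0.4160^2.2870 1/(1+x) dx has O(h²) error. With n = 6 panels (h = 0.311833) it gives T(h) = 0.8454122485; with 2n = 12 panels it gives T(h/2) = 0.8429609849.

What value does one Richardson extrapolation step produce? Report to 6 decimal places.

Order 2 gives 2^r = 4 and 2^r − 1 = 3.
4 × 0.8429609849 − 0.8454122485 = 2.5264316911
R = 2.5264316911/3 = 0.8421438970
Shift from A(h/2): −0.0008170879.

0.842144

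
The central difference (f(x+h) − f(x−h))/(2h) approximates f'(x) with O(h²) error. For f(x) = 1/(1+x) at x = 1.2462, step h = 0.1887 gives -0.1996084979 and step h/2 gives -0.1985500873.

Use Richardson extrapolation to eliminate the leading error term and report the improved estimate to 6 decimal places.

The method has order 2: 2^2 = 4.
A(h/2) − A(h) = -0.1985500873 − (-0.1996084979) = 0.0010584106
Correction (A(h/2) − A(h))/(4 − 1) = 0.0010584106/3 = 0.0003528035
R = -0.1985500873 + 0.0003528035 = -0.1981972838
Shift from A(h/2): +0.0003528035.

-0.198197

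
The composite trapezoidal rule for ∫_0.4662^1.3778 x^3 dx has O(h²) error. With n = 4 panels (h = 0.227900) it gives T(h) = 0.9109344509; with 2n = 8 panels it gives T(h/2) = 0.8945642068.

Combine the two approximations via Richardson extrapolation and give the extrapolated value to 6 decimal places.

Method order is 2; weight 2^2 = 4.
Weighted: 3.5782568272 − 0.9109344509 = 2.6673223763
Divide by 2^2 − 1 = 3.
So the Richardson estimate is 0.8891074588.

0.889107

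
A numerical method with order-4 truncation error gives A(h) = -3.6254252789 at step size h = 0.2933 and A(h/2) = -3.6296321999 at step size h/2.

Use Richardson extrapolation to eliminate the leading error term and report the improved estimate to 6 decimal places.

Error is O(h^4); halving h shrinks it by 2^4 = 16.
16 × (-3.6296321999) − (-3.6254252789) = -54.4486899195
R = (-54.4486899195)/15 = -3.6299126613

-3.629913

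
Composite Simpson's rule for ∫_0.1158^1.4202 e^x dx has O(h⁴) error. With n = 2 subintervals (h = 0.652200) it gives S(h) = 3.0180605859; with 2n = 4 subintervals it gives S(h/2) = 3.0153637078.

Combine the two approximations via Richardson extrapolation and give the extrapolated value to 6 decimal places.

3.015184

r = 4: numerator weight 16, denominator 15.
16×3.0153637078 = 48.2458193248; 48.2458193248 − 3.0180605859 = 45.2277587389
Denominator 16 − 1 = 15.
Result: 3.0151839159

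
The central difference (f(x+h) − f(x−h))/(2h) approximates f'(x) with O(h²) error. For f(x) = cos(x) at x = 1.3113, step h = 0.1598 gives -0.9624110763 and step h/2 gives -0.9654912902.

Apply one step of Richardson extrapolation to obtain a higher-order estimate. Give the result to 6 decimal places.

-0.966518

r = 2, so 2^r = 4.
Weighted: (-3.8619651608) − (-0.9624110763) = -2.8995540845
R = (-2.8995540845)/3 = -0.9665180282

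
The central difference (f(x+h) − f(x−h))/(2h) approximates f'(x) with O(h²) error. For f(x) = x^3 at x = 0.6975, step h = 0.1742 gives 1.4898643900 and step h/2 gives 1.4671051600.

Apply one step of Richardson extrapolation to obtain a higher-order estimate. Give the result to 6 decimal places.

1.459519

Order 2 gives 2^r = 4 and 2^r − 1 = 3.
4·1.4671051600 = 5.8684206400; 5.8684206400 − 1.4898643900 = 4.3785562500
Extrapolated: 4.3785562500 / 3 = 1.4595187500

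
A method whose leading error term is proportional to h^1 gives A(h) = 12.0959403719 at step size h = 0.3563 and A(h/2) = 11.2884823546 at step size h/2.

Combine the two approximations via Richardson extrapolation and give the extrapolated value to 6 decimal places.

Error is O(h^1); halving h shrinks it by 2^1 = 2.
2 × 11.2884823546 = 22.5769647092; 22.5769647092 − 12.0959403719 = 10.4810243373
Divide by 2^1 − 1 = 1.
Result: 10.4810243373

10.481024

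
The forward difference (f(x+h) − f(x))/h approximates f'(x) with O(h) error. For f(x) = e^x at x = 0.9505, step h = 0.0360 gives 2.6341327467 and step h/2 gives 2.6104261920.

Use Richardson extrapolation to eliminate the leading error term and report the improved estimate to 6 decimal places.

2.586720

Order 1 gives 2^r = 2 and 2^r − 1 = 1.
Weighted: 5.2208523840 − 2.6341327467 = 2.5867196373
R = 2.5867196373/1 = 2.5867196373
Gap between inputs: 2.371e-02; correction applied: −0.0237065547.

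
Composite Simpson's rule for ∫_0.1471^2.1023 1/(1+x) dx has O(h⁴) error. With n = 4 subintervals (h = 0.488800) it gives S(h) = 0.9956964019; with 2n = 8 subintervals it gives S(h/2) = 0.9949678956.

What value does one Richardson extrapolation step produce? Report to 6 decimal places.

r = 4: numerator weight 16, denominator 15.
A(h/2) − A(h) = 0.9949678956 − 0.9956964019 = -0.0007285063
Correction (A(h/2) − A(h))/(16 − 1) = (-0.0007285063)/15 = -0.0000485671
R = A(h/2) + (A(h/2) − A(h))/15 = 0.9949678956 − 0.0000485671 = 0.9949193285

0.994919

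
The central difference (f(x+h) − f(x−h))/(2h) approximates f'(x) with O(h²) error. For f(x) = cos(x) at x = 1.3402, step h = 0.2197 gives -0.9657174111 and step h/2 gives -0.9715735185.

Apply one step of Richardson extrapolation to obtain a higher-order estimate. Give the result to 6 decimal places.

-0.973526

The method has order 2: 2^2 = 4.
A(h/2) − A(h) = -0.9715735185 − (-0.9657174111) = -0.0058561074
Divide by 2^2 − 1 = 3: (-0.0058561074)/3 = -0.0019520358
R = A(h/2) + (A(h/2) − A(h))/3 = -0.9715735185 − 0.0019520358 = -0.9735255543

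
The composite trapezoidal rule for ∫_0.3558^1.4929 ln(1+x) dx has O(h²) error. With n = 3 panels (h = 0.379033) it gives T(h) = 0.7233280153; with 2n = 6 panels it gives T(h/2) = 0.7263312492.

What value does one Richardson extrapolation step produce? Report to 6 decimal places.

0.727332

r = 2: numerator weight 4, denominator 3.
4×0.7263312492 − 0.7233280153 = 2.1819969815
2.1819969815 ÷ 3 = 0.7273323272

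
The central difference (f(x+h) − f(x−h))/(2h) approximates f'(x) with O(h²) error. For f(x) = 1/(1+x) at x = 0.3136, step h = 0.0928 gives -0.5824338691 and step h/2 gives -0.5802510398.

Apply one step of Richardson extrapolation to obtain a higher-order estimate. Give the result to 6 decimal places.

Leading term ∝ h^2; use weight 4 = 2^2.
Numerator 4*A(h/2) − A(h) = 4*(-0.5802510398) − (-0.5824338691) = -1.7385702901
(4*(-0.5802510398) − (-0.5824338691))/(4 − 1) = -0.5795234300

-0.579523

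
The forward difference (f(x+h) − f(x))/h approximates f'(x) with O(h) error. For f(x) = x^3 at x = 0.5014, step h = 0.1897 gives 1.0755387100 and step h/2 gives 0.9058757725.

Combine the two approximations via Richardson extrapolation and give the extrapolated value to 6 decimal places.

The method has order 1: 2^1 = 2.
2·0.9058757725 = 1.8117515450; subtract 1.0755387100 → 0.7362128350
R = 0.7362128350/1 = 0.7362128350

0.736213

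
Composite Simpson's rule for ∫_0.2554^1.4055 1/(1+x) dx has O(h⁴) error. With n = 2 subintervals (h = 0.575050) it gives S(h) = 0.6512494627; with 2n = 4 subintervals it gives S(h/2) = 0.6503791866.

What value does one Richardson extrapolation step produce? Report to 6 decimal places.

0.650321

Leading term ∝ h^4; use weight 16 = 2^4.
16×0.6503791866 = 10.4060669856; subtract 0.6512494627 → 9.7548175229
Denominator 16 − 1 = 15.
Extrapolated: 9.7548175229 / 15 = 0.6503211682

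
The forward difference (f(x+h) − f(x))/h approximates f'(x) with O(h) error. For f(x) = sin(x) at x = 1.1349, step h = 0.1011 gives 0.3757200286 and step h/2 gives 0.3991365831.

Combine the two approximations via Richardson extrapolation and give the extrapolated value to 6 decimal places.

r = 1: numerator weight 2, denominator 1.
2·0.3991365831 = 0.7982731662; 0.7982731662 − 0.3757200286 = 0.4225531376
Denominator 2 − 1 = 1.
R = 0.4225531376/1 = 0.4225531376
Correction |R − A(h/2)| = 2.342e-02; gap |A(h/2) − A(h)| = 2.342e-02.

0.422553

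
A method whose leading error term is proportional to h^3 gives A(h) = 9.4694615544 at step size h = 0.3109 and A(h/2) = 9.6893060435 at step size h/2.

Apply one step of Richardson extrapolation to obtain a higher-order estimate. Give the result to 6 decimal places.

9.720712

Method order is 3; weight 2^3 = 8.
8 × 9.6893060435 = 77.5144483480; 77.5144483480 − 9.4694615544 = 68.0449867936
Divide by 2^3 − 1 = 7.
68.0449867936 ÷ 7 = 9.7207123991
Shift from A(h/2): +0.0314063556.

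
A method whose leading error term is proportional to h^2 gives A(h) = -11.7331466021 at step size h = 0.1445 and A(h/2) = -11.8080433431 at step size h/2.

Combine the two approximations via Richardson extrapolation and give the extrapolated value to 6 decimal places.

r = 2, so 2^r = 4.
4*(-11.8080433431) = -47.2321733724; (-47.2321733724) − (-11.7331466021) = -35.4990267703
R = (-35.4990267703)/3 = -11.8330089234

-11.833009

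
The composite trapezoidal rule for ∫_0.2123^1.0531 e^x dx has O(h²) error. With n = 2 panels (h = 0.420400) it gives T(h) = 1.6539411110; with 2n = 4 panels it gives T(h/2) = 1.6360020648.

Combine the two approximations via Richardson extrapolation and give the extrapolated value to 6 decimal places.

The method has order 2: 2^2 = 4.
A(h/2) − A(h) = 1.6360020648 − 1.6539411110 = -0.0179390462
Correction (A(h/2) − A(h))/(4 − 1) = (-0.0179390462)/3 = -0.0059796821
R = 1.6360020648 − 0.0059796821 = 1.6300223827

1.630022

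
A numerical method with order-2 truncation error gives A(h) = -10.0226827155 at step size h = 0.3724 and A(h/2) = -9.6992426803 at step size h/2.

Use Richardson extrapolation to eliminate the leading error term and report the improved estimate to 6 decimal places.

-9.591429

r = 2: numerator weight 4, denominator 3.
Top: 4(-9.6992426803) − (-10.0226827155) = -28.7742880057
Denominator 4 − 1 = 3.
So the Richardson estimate is -9.5914293352.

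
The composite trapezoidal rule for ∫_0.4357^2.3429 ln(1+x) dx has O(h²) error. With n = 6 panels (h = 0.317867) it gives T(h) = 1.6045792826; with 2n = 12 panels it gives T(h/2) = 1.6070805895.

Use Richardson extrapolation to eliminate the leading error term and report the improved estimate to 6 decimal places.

With r = 2 the leading error scales as h^2, so the weight is 2^2 = 4.
4·1.6070805895 = 6.4283223580; subtract 1.6045792826 → 4.8237430754
R = 4.8237430754/3 = 1.6079143585

1.607914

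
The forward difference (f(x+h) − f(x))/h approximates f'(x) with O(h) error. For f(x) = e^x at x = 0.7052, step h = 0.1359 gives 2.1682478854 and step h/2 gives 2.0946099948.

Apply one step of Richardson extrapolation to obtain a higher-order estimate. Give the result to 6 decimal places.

Order 1 gives 2^r = 2 and 2^r − 1 = 1.
2^1·A(h/2) = 4.1892199896; minus A(h) gives 2.0209721042.
Extrapolated: 2.0209721042 / 1 = 2.0209721042

2.020972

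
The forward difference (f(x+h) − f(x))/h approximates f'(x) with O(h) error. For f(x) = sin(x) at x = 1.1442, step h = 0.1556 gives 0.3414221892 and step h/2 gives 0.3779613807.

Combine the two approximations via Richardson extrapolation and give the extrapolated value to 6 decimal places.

r = 1: numerator weight 2, denominator 1.
Numerator 2*A(h/2) − A(h) = 2*0.3779613807 − 0.3414221892 = 0.4145005722
0.4145005722 ÷ 1 = 0.4145005722

0.414501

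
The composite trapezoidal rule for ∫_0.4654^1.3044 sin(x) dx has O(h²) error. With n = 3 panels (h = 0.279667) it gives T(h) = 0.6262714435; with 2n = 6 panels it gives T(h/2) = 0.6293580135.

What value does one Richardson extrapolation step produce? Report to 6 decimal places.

r = 2: numerator weight 4, denominator 3.
Top: 4(0.6293580135) − (0.6262714435) = 1.8911606105
Denominator 4 − 1 = 3.
Extrapolated: 1.8911606105 / 3 = 0.6303868702

0.630387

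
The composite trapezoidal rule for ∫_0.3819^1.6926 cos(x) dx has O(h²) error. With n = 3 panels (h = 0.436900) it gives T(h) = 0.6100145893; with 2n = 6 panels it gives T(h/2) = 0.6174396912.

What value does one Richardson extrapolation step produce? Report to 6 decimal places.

0.619915

Error is O(h^2); halving h shrinks it by 2^2 = 4.
Top: 4(0.6174396912) − (0.6100145893) = 1.8597441755
Denominator 4 − 1 = 3.
(4 × 0.6174396912 − 0.6100145893)/(4 − 1) = 0.6199147252
Gap between inputs: 7.425e-03; correction applied: +0.0024750340.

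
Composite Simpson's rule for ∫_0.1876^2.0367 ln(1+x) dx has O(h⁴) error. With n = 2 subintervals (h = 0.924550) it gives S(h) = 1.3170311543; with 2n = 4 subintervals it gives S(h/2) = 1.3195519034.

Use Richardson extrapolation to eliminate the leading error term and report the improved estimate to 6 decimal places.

r = 4: numerator weight 16, denominator 15.
Top: 16(1.3195519034) − (1.3170311543) = 19.7957993001
(16 × 1.3195519034 − 1.3170311543)/(16 − 1) = 1.3197199533

1.319720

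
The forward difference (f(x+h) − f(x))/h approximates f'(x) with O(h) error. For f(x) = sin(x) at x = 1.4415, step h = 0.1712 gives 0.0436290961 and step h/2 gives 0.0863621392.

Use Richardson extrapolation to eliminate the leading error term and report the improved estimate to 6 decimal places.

0.129095

Error is O(h^1); halving h shrinks it by 2^1 = 2.
Numerator 2×A(h/2) − A(h) = 2×0.0863621392 − 0.0436290961 = 0.1290951823
Denominator 2 − 1 = 1.
Extrapolated: 0.1290951823 / 1 = 0.1290951823
Correction |R − A(h/2)| = 4.273e-02; gap |A(h/2) − A(h)| = 4.273e-02.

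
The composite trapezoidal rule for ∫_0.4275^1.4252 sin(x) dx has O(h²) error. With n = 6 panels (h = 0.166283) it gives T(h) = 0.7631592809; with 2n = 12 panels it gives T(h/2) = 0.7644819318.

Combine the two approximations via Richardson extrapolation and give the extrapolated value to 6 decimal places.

With r = 2 the leading error scales as h^2, so the weight is 2^2 = 4.
4 × 0.7644819318 − 0.7631592809 = 2.2947684463
Denominator 4 − 1 = 3.
Extrapolated: 2.2947684463 / 3 = 0.7649228154

0.764923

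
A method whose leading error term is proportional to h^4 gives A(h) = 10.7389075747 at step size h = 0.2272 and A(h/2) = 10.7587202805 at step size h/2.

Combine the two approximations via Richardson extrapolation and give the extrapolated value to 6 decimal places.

With r = 4 the leading error scales as h^4, so the weight is 2^4 = 16.
Weighted: 172.1395244880 − 10.7389075747 = 161.4006169133
Extrapolated: 161.4006169133 / 15 = 10.7600411276

10.760041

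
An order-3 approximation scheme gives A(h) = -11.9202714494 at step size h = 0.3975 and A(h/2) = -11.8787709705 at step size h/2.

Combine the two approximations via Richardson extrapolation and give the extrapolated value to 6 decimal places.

-11.872842

r = 3: numerator weight 8, denominator 7.
8·(-11.8787709705) − (-11.9202714494) = -83.1098963146
Extrapolated: (-83.1098963146) / 7 = -11.8728423307
Gap between inputs: 4.150e-02; correction applied: +0.0059286398.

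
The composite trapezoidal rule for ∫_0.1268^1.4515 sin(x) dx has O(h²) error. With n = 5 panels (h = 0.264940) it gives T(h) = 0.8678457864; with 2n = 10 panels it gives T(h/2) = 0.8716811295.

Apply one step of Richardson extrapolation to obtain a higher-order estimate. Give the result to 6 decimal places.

Method order is 2; weight 2^2 = 4.
2^2*A(h/2) = 3.4867245180; minus A(h) gives 2.6188787316.
Divide by 2^2 − 1 = 3.
Result: 0.8729595772
Correction |R − A(h/2)| = 1.278e-03; gap |A(h/2) − A(h)| = 3.835e-03.

0.872960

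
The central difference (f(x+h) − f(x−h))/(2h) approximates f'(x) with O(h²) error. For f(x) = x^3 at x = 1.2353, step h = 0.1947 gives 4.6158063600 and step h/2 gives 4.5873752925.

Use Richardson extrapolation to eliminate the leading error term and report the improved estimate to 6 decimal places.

4.577898

With r = 2 the leading error scales as h^2, so the weight is 2^2 = 4.
4×4.5873752925 = 18.3495011700; subtract 4.6158063600 → 13.7336948100
Denominator 4 − 1 = 3.
So the Richardson estimate is 4.5778982700.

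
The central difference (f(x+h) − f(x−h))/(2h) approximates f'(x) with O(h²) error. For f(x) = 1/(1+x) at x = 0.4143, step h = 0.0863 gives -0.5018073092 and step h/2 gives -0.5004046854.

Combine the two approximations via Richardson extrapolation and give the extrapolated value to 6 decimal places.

-0.499937

r = 2: numerator weight 4, denominator 3.
Weighted: (-2.0016187416) − (-0.5018073092) = -1.4998114324
R = (-1.4998114324)/3 = -0.4999371441
Gap between inputs: 1.403e-03; correction applied: +0.0004675413.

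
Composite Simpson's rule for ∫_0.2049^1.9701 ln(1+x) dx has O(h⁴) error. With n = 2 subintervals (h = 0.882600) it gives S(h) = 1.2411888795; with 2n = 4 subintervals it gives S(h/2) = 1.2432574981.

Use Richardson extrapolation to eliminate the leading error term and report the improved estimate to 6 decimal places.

1.243395

Error is O(h^4); halving h shrinks it by 2^4 = 16.
Top: 16(1.2432574981) − (1.2411888795) = 18.6509310901
(16·1.2432574981 − 1.2411888795)/(16 − 1) = 1.2433954060
Correction |R − A(h/2)| = 1.379e-04; gap |A(h/2) − A(h)| = 2.069e-03.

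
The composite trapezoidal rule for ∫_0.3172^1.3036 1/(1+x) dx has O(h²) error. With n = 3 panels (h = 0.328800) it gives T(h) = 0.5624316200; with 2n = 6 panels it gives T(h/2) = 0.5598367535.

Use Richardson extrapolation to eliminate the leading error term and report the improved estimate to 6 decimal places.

0.558972

Order 2 gives 2^r = 4 and 2^r − 1 = 3.
Weighted: 2.2393470140 − 0.5624316200 = 1.6769153940
1.6769153940 ÷ 3 = 0.5589717980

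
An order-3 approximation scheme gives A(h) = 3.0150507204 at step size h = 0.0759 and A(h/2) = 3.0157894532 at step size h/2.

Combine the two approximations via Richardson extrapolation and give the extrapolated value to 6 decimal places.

3.015895

Order 3 gives 2^r = 8 and 2^r − 1 = 7.
Difference of the inputs: 3.0157894532 − 3.0150507204 = 0.0007387328
Divide by 2^3 − 1 = 7: 0.0007387328/7 = 0.0001055333
R = 3.0157894532 + 0.0001055333 = 3.0158949865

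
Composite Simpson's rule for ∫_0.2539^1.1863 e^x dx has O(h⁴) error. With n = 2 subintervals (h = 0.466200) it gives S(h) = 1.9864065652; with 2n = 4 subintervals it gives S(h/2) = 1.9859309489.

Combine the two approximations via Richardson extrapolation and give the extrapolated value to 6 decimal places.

Error is O(h^4); halving h shrinks it by 2^4 = 16.
2^4·A(h/2) = 31.7748951824; minus A(h) gives 29.7884886172.
R = 29.7884886172/15 = 1.9858992411

1.985899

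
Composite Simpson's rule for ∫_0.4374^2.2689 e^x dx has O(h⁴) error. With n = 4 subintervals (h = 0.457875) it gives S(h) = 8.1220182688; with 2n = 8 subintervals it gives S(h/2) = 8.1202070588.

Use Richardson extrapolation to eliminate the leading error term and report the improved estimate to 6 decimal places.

r = 4: numerator weight 16, denominator 15.
16 × 8.1202070588 − 8.1220182688 = 121.8012946720
Divide by 2^4 − 1 = 15.
Result: 8.1200863115
Shift from A(h/2): −0.0001207473.

8.120086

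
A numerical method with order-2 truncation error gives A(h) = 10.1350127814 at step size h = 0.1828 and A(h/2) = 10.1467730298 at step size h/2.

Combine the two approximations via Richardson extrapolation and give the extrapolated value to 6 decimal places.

10.150693

The method has order 2: 2^2 = 4.
4·10.1467730298 = 40.5870921192; subtract 10.1350127814 → 30.4520793378
(4·10.1467730298 − 10.1350127814)/(4 − 1) = 10.1506931126
Gap between inputs: 1.176e-02; correction applied: +0.0039200828.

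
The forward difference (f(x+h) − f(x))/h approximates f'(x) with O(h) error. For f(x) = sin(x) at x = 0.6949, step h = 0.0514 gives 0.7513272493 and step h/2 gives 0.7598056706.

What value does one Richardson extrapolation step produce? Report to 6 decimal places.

0.768284

Leading term ∝ h^1; use weight 2 = 2^1.
Numerator 2·A(h/2) − A(h) = 2·0.7598056706 − 0.7513272493 = 0.7682840919
R = 0.7682840919/1 = 0.7682840919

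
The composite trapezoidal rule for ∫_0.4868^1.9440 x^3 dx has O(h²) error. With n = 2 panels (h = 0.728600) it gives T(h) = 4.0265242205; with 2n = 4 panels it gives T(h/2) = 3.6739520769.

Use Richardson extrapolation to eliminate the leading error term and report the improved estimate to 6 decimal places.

With r = 2 the leading error scales as h^2, so the weight is 2^2 = 4.
Weighted: 14.6958083076 − 4.0265242205 = 10.6692840871
R = 10.6692840871/3 = 3.5564280290
Gap between inputs: 3.526e-01; correction applied: −0.1175240479.

3.556428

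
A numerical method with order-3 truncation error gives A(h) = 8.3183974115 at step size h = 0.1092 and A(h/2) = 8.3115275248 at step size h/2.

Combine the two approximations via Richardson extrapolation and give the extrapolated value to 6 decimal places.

8.310546

The method has order 3: 2^3 = 8.
Numerator 8·A(h/2) − A(h) = 8·8.3115275248 − 8.3183974115 = 58.1738227869
Denominator 8 − 1 = 7.
Extrapolated: 58.1738227869 / 7 = 8.3105461124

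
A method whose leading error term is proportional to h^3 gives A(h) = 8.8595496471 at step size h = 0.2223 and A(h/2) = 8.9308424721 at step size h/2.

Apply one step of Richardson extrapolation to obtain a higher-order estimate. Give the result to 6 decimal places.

With r = 3 the leading error scales as h^3, so the weight is 2^3 = 8.
Numerator 8 × A(h/2) − A(h) = 8 × 8.9308424721 − 8.8595496471 = 62.5871901297
R = 62.5871901297/7 = 8.9410271614

8.941027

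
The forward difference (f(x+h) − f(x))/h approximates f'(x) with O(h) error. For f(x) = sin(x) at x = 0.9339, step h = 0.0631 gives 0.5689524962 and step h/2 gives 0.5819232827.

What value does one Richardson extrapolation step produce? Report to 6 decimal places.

Leading term ∝ h^1; use weight 2 = 2^1.
Difference of the inputs: 0.5819232827 − 0.5689524962 = 0.0129707865
Divide by 2^1 − 1 = 1: 0.0129707865/1 = 0.0129707865
R = A(h/2) + (A(h/2) − A(h))/1 = 0.5819232827 + 0.0129707865 = 0.5948940692
Correction |R − A(h/2)| = 1.297e-02; gap |A(h/2) − A(h)| = 1.297e-02.

0.594894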